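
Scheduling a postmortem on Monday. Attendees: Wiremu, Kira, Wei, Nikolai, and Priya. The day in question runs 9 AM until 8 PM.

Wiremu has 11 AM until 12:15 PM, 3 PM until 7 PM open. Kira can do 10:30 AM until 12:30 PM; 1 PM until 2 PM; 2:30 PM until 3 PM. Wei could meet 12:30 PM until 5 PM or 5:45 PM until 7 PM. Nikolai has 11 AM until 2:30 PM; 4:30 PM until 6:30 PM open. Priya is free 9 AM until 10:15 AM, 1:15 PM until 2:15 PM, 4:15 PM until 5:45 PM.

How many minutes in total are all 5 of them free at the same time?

Wiremu ∩ Kira: 11:00-12:15.
Wiremu ∩ Kira ∩ Wei: ∅.
Wiremu ∩ Kira ∩ Wei ∩ Nikolai: ∅.
Wiremu ∩ Kira ∩ Wei ∩ Nikolai ∩ Priya: ∅.
There is no time when everyone is free.
There is no common window, so the total is 0 minutes.

0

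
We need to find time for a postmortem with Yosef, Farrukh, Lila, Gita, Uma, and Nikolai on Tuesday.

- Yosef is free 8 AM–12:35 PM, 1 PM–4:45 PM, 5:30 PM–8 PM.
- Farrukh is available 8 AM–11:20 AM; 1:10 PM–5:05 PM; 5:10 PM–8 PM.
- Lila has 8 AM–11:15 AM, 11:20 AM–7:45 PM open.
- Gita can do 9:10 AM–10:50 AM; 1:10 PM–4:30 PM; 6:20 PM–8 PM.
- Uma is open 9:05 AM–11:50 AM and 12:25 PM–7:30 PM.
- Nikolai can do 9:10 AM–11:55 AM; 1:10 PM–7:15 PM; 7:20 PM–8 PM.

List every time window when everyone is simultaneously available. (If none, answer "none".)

Yosef ∩ Farrukh: 08:00-11:20, 13:10-16:45, 17:30-20:00.
Yosef ∩ Farrukh ∩ Lila: 08:00-11:15, 13:10-16:45, 17:30-19:45.
Yosef ∩ Farrukh ∩ Lila ∩ Gita: 09:10-10:50, 13:10-16:30, 18:20-19:45.
Yosef ∩ Farrukh ∩ Lila ∩ Gita ∩ Uma: 09:10-10:50, 13:10-16:30, 18:20-19:30.
Yosef ∩ Farrukh ∩ Lila ∩ Gita ∩ Uma ∩ Nikolai: 09:10-10:50, 13:10-16:30, 18:20-19:15, 19:20-19:30.
Those are the intersection windows.

09:10-10:50, 13:10-16:30, 18:20-19:15, 19:20-19:30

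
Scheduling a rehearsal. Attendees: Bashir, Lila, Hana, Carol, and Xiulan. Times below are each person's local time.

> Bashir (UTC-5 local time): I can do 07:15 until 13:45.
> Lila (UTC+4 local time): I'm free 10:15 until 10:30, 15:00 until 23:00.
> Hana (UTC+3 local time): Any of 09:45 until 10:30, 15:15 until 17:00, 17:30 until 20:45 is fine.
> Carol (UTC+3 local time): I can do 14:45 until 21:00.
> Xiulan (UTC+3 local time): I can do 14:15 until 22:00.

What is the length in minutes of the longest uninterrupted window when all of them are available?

Bashir in UTC: 12:15-18:45 (add 5h to convert from UTC-5).
Lila in UTC: 06:15-06:30, 11:00-19:00 (subtract 4h to convert from UTC+4).
Hana in UTC: 06:45-07:30, 12:15-14:00, 14:30-17:45 (subtract 3h to convert from UTC+3).
Carol in UTC: 11:45-18:00 (subtract 3h to convert from UTC+3).
Xiulan in UTC: 11:15-19:00 (subtract 3h to convert from UTC+3).
Bashir ∩ Lila: 12:15-18:45.
Bashir ∩ Lila ∩ Hana: 12:15-14:00, 14:30-17:45.
Bashir ∩ Lila ∩ Hana ∩ Carol: 12:15-14:00, 14:30-17:45.
Bashir ∩ Lila ∩ Hana ∩ Carol ∩ Xiulan: 12:15-14:00, 14:30-17:45.
The longest is 14:30-17:45 at 195 minutes.

195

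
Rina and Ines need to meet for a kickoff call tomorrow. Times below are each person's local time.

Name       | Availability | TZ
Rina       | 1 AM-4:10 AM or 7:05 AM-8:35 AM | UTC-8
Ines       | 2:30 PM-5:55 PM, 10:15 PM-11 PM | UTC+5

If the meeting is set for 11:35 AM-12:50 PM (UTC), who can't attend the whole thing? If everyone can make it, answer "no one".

Rina

Rina in UTC: 09:00-12:10, 15:05-16:35 (add 8h to convert from UTC-8).
Ines in UTC: 09:30-12:55, 17:15-18:00 (subtract 5h to convert from UTC+5).
Rina: not fully free for 11:35-12:50. Ines: free for 11:35-12:50.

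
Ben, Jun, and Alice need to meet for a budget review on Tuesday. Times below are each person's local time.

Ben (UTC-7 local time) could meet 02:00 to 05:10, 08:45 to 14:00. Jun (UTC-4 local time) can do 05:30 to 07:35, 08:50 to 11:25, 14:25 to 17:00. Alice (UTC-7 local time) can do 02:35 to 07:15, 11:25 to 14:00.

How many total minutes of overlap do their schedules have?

Ben in UTC: 09:00-12:10, 15:45-21:00 (add 7h to convert from UTC-7).
Jun in UTC: 09:30-11:35, 12:50-15:25, 18:25-21:00 (add 4h to convert from UTC-4).
Alice in UTC: 09:35-14:15, 18:25-21:00 (add 7h to convert from UTC-7).
Ben ∩ Jun: 09:30-11:35, 18:25-21:00.
Ben ∩ Jun ∩ Alice: 09:35-11:35, 18:25-21:00.
Those are the intersection windows.
Summing the common windows: 120 + 155 = 275 minutes.

275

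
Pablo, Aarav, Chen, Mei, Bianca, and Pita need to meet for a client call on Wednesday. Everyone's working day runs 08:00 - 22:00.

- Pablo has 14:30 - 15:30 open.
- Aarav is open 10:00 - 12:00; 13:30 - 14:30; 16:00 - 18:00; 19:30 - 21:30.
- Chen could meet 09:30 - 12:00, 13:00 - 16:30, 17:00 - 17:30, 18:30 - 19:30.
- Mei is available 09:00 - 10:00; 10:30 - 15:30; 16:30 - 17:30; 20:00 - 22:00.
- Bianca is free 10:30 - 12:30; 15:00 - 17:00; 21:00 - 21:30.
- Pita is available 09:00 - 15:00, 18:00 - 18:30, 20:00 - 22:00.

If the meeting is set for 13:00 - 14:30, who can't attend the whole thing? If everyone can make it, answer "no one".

Aarav, Bianca, Pablo

Pablo: not fully free for 13:00-14:30. Aarav: not fully free for 13:00-14:30. Chen: free for 13:00-14:30. Mei: free for 13:00-14:30. Bianca: not fully free for 13:00-14:30. Pita: free for 13:00-14:30.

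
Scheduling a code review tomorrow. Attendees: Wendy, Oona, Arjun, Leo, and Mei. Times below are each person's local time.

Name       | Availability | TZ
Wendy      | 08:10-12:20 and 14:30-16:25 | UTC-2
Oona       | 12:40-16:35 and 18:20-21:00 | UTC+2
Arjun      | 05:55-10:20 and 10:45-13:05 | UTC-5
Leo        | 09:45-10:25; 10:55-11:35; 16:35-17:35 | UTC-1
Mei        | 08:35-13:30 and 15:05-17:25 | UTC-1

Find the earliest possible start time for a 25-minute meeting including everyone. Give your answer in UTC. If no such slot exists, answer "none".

10:55

Wendy in UTC: 10:10-14:20, 16:30-18:25 (add 2h to convert from UTC-2).
Oona in UTC: 10:40-14:35, 16:20-19:00 (subtract 2h to convert from UTC+2).
Arjun in UTC: 10:55-15:20, 15:45-18:05 (add 5h to convert from UTC-5).
Leo in UTC: 10:45-11:25, 11:55-12:35, 17:35-18:35 (add 1h to convert from UTC-1).
Mei in UTC: 09:35-14:30, 16:05-18:25 (add 1h to convert from UTC-1).
Wendy ∩ Oona: 10:40-14:20, 16:30-18:25.
Wendy ∩ Oona ∩ Arjun: 10:55-14:20, 16:30-18:05.
Wendy ∩ Oona ∩ Arjun ∩ Leo: 10:55-11:25, 11:55-12:35, 17:35-18:05.
Wendy ∩ Oona ∩ Arjun ∩ Leo ∩ Mei: 10:55-11:25, 11:55-12:35, 17:35-18:05.
The first common window of at least 25 minutes is 10:55-11:25, so the earliest start is 10:55.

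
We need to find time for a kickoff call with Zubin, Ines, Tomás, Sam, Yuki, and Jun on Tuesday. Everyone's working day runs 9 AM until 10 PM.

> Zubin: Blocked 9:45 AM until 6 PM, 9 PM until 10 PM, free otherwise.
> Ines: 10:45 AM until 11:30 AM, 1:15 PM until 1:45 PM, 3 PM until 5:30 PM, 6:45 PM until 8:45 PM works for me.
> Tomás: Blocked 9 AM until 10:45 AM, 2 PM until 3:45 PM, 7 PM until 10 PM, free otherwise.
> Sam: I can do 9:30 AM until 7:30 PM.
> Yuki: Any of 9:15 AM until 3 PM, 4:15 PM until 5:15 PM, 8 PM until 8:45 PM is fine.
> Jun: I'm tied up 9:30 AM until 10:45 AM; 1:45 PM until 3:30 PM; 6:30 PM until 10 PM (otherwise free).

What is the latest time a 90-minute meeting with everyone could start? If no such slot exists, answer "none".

Zubin free: 09:00-09:45, 18:00-21:00 (invert busy blocks within the working day).
Ines free: 10:45-11:30, 13:15-13:45, 15:00-17:30, 18:45-20:45.
Tomás free: 10:45-14:00, 15:45-19:00 (invert busy blocks within the working day).
Sam free: 09:30-19:30.
Yuki free: 09:15-15:00, 16:15-17:15, 20:00-20:45.
Jun free: 09:00-09:30, 10:45-13:45, 15:30-18:30 (invert busy blocks within the working day).
Zubin ∩ Ines: 18:45-20:45.
Zubin ∩ Ines ∩ Tomás: 18:45-19:00.
Zubin ∩ Ines ∩ Tomás ∩ Sam: 18:45-19:00.
Zubin ∩ Ines ∩ Tomás ∩ Sam ∩ Yuki: ∅.
Zubin ∩ Ines ∩ Tomás ∩ Sam ∩ Yuki ∩ Jun: ∅.
There is no time when everyone is free.
No common window is at least 90 minutes long.

none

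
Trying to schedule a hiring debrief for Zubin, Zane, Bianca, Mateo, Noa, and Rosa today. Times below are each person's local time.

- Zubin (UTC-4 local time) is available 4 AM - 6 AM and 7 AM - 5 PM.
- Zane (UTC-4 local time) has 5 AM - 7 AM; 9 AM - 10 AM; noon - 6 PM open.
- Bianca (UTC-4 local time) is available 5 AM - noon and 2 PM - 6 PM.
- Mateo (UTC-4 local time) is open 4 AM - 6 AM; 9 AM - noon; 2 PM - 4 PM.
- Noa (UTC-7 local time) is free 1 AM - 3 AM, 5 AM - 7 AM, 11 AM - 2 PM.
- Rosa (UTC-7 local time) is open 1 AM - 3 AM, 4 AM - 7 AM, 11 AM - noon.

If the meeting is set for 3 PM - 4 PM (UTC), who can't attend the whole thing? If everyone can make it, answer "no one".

Noa, Rosa, Zane

Zubin in UTC: 08:00-10:00, 11:00-21:00 (add 4h to convert from UTC-4).
Zane in UTC: 09:00-11:00, 13:00-14:00, 16:00-22:00 (add 4h to convert from UTC-4).
Bianca in UTC: 09:00-16:00, 18:00-22:00 (add 4h to convert from UTC-4).
Mateo in UTC: 08:00-10:00, 13:00-16:00, 18:00-20:00 (add 4h to convert from UTC-4).
Noa in UTC: 08:00-10:00, 12:00-14:00, 18:00-21:00 (add 7h to convert from UTC-7).
Rosa in UTC: 08:00-10:00, 11:00-14:00, 18:00-19:00 (add 7h to convert from UTC-7).
Zubin: free for 15:00-16:00. Zane: not fully free for 15:00-16:00. Bianca: free for 15:00-16:00. Mateo: free for 15:00-16:00. Noa: not fully free for 15:00-16:00. Rosa: not fully free for 15:00-16:00.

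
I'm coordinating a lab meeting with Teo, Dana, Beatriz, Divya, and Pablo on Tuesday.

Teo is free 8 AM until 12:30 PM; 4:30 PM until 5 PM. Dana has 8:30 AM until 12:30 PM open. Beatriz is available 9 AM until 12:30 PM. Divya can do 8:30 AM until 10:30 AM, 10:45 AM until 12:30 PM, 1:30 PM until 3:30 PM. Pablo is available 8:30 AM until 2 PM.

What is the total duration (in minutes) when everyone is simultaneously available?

Teo ∩ Dana: 08:30-12:30.
Teo ∩ Dana ∩ Beatriz: 09:00-12:30.
Teo ∩ Dana ∩ Beatriz ∩ Divya: 09:00-10:30, 10:45-12:30.
Teo ∩ Dana ∩ Beatriz ∩ Divya ∩ Pablo: 09:00-10:30, 10:45-12:30.
Summing the common windows: 90 + 105 = 195 minutes.

195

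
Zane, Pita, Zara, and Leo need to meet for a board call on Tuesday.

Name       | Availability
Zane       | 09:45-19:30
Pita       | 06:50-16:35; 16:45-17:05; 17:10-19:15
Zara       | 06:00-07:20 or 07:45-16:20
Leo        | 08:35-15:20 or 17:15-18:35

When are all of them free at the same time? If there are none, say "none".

Zane ∩ Pita: 09:45-16:35, 16:45-17:05, 17:10-19:15.
Zane ∩ Pita ∩ Zara: 09:45-16:20.
Zane ∩ Pita ∩ Zara ∩ Leo: 09:45-15:20.
So the common availability across everyone is 09:45-15:20.

09:45-15:20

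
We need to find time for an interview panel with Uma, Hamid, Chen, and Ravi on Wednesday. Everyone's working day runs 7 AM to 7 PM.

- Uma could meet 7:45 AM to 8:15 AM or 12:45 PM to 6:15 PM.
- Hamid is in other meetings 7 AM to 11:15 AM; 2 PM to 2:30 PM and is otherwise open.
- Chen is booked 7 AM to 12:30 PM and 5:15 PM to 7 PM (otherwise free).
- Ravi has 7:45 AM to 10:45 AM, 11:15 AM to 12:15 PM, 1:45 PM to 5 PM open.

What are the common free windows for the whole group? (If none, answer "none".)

Uma free: 07:45-08:15, 12:45-18:15.
Hamid free: 11:15-14:00, 14:30-19:00 (invert busy blocks within the working day).
Chen free: 12:30-17:15 (invert busy blocks within the working day).
Ravi free: 07:45-10:45, 11:15-12:15, 13:45-17:00.
Uma ∩ Hamid: 12:45-14:00, 14:30-18:15.
Uma ∩ Hamid ∩ Chen: 12:45-14:00, 14:30-17:15.
Uma ∩ Hamid ∩ Chen ∩ Ravi: 13:45-14:00, 14:30-17:00.

13:45-14:00, 14:30-17:00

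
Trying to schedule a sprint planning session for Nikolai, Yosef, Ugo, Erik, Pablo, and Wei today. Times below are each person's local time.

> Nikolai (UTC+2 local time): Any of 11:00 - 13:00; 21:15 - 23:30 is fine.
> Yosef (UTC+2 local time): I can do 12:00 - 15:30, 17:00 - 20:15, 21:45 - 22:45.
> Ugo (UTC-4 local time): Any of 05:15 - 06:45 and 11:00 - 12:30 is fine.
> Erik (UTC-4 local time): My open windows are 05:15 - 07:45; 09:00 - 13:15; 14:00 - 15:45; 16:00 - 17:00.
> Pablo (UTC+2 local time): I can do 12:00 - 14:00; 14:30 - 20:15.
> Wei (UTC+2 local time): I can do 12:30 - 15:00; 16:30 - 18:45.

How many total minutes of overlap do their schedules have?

15

Nikolai in UTC: 09:00-11:00, 19:15-21:30 (subtract 2h to convert from UTC+2).
Yosef in UTC: 10:00-13:30, 15:00-18:15, 19:45-20:45 (subtract 2h to convert from UTC+2).
Ugo in UTC: 09:15-10:45, 15:00-16:30 (add 4h to convert from UTC-4).
Erik in UTC: 09:15-11:45, 13:00-17:15, 18:00-19:45, 20:00-21:00 (add 4h to convert from UTC-4).
Pablo in UTC: 10:00-12:00, 12:30-18:15 (subtract 2h to convert from UTC+2).
Wei in UTC: 10:30-13:00, 14:30-16:45 (subtract 2h to convert from UTC+2).
Nikolai ∩ Yosef: 10:00-11:00, 19:45-20:45.
Nikolai ∩ Yosef ∩ Ugo: 10:00-10:45.
Nikolai ∩ Yosef ∩ Ugo ∩ Erik: 10:00-10:45.
Nikolai ∩ Yosef ∩ Ugo ∩ Erik ∩ Pablo: 10:00-10:45.
Nikolai ∩ Yosef ∩ Ugo ∩ Erik ∩ Pablo ∩ Wei: 10:30-10:45.
That's a single block of 15 minutes.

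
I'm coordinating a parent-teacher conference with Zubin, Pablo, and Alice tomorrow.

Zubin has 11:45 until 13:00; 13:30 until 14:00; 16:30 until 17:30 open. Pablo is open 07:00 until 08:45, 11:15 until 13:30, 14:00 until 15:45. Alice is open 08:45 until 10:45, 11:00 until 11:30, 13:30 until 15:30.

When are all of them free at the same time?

none

Zubin ∩ Pablo: 11:45-13:00.
Zubin ∩ Pablo ∩ Alice: ∅.
There is no time when everyone is free.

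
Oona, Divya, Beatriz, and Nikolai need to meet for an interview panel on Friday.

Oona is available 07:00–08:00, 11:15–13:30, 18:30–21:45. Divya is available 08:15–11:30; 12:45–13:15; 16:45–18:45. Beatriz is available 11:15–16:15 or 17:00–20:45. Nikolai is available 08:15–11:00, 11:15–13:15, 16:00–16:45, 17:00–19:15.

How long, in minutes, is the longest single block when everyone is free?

30

Oona ∩ Divya: 11:15-11:30, 12:45-13:15, 18:30-18:45.
Oona ∩ Divya ∩ Beatriz: 11:15-11:30, 12:45-13:15, 18:30-18:45.
Oona ∩ Divya ∩ Beatriz ∩ Nikolai: 11:15-11:30, 12:45-13:15, 18:30-18:45.
The longest is 12:45-13:15 at 30 minutes.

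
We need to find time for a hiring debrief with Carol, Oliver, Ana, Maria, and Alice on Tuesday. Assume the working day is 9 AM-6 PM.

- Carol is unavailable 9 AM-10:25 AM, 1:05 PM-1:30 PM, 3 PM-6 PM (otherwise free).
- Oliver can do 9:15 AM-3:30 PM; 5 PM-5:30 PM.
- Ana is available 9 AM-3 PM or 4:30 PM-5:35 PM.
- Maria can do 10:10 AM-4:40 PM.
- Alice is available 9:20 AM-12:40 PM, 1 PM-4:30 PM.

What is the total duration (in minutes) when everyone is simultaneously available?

230

Carol free: 10:25-13:05, 13:30-15:00 (invert busy blocks within the working day).
Oliver free: 09:15-15:30, 17:00-17:30.
Ana free: 09:00-15:00, 16:30-17:35.
Maria free: 10:10-16:40.
Alice free: 09:20-12:40, 13:00-16:30.
Carol ∩ Oliver: 10:25-13:05, 13:30-15:00.
Carol ∩ Oliver ∩ Ana: 10:25-13:05, 13:30-15:00.
Carol ∩ Oliver ∩ Ana ∩ Maria: 10:25-13:05, 13:30-15:00.
Carol ∩ Oliver ∩ Ana ∩ Maria ∩ Alice: 10:25-12:40, 13:00-13:05, 13:30-15:00.
Those are the intersection windows.
Summing the common windows: 135 + 5 + 90 = 230 minutes.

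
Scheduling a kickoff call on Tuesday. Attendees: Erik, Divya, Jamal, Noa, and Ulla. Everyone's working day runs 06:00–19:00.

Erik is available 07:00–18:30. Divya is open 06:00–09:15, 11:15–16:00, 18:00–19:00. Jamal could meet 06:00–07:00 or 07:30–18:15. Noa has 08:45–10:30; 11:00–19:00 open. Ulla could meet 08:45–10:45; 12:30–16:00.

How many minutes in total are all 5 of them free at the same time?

240

Erik ∩ Divya: 07:00-09:15, 11:15-16:00, 18:00-18:30.
Erik ∩ Divya ∩ Jamal: 07:30-09:15, 11:15-16:00, 18:00-18:15.
Erik ∩ Divya ∩ Jamal ∩ Noa: 08:45-09:15, 11:15-16:00, 18:00-18:15.
Erik ∩ Divya ∩ Jamal ∩ Noa ∩ Ulla: 08:45-09:15, 12:30-16:00.
Summing the common windows: 30 + 210 = 240 minutes.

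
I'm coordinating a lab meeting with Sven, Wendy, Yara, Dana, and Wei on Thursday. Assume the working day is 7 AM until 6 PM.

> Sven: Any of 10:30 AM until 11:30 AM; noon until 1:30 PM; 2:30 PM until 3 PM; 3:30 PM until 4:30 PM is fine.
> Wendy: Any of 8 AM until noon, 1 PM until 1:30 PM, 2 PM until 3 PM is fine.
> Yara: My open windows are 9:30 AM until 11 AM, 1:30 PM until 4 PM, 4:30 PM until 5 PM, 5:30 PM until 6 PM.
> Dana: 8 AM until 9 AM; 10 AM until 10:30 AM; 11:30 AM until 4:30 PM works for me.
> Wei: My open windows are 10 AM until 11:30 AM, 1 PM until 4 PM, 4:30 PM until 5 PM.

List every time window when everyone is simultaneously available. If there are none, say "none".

Sven ∩ Wendy: 10:30-11:30, 13:00-13:30, 14:30-15:00.
Sven ∩ Wendy ∩ Yara: 10:30-11:00, 14:30-15:00.
Sven ∩ Wendy ∩ Yara ∩ Dana: 14:30-15:00.
Sven ∩ Wendy ∩ Yara ∩ Dana ∩ Wei: 14:30-15:00.

14:30-15:00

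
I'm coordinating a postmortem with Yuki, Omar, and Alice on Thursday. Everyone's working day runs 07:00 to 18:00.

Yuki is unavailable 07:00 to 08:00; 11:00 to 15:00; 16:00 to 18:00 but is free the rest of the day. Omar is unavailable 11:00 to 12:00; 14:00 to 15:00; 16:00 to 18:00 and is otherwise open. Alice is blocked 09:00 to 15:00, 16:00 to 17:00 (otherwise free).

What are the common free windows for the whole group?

Yuki free: 08:00-11:00, 15:00-16:00 (invert busy blocks within the working day).
Omar free: 07:00-11:00, 12:00-14:00, 15:00-16:00 (invert busy blocks within the working day).
Alice free: 07:00-09:00, 15:00-16:00, 17:00-18:00 (invert busy blocks within the working day).
Yuki ∩ Omar: 08:00-11:00, 15:00-16:00.
Yuki ∩ Omar ∩ Alice: 08:00-09:00, 15:00-16:00.
Those are the intersection windows.

08:00-09:00, 15:00-16:00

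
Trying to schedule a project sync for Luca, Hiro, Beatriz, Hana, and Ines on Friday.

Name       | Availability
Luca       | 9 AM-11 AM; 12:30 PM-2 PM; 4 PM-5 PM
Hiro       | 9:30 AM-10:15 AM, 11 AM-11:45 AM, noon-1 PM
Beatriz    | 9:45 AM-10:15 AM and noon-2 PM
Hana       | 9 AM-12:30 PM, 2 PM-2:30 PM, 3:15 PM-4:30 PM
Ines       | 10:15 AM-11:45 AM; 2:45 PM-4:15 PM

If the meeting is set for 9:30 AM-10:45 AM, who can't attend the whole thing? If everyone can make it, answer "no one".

Luca: free for 09:30-10:45. Hiro: not fully free for 09:30-10:45. Beatriz: not fully free for 09:30-10:45. Hana: free for 09:30-10:45. Ines: not fully free for 09:30-10:45.

Beatriz, Hiro, Ines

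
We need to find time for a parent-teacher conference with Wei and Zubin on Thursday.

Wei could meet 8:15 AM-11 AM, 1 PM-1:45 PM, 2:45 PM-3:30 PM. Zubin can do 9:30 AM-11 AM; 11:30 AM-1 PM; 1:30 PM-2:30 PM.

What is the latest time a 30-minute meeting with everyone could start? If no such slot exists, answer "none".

10:30

Wei ∩ Zubin: 09:30-11:00, 13:30-13:45.
The last common window of at least 30 minutes is 09:30-11:00; a 30-minute meeting can start as late as 10:30 and still end by 11:00.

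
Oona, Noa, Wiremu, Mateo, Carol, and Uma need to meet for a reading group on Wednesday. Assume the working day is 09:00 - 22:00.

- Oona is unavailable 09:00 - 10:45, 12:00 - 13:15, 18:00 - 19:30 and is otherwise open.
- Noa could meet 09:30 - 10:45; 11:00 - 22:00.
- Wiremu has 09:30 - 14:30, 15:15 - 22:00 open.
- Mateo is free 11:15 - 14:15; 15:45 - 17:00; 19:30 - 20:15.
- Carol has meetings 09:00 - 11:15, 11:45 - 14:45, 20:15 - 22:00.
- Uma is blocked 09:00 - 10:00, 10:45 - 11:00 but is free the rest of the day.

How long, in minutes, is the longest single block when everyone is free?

Oona free: 10:45-12:00, 13:15-18:00, 19:30-22:00 (invert busy blocks within the working day).
Noa free: 09:30-10:45, 11:00-22:00.
Wiremu free: 09:30-14:30, 15:15-22:00.
Mateo free: 11:15-14:15, 15:45-17:00, 19:30-20:15.
Carol free: 11:15-11:45, 14:45-20:15 (invert busy blocks within the working day).
Uma free: 10:00-10:45, 11:00-22:00 (invert busy blocks within the working day).
Oona ∩ Noa: 11:00-12:00, 13:15-18:00, 19:30-22:00.
Oona ∩ Noa ∩ Wiremu: 11:00-12:00, 13:15-14:30, 15:15-18:00, 19:30-22:00.
Oona ∩ Noa ∩ Wiremu ∩ Mateo: 11:15-12:00, 13:15-14:15, 15:45-17:00, 19:30-20:15.
Oona ∩ Noa ∩ Wiremu ∩ Mateo ∩ Carol: 11:15-11:45, 15:45-17:00, 19:30-20:15.
Oona ∩ Noa ∩ Wiremu ∩ Mateo ∩ Carol ∩ Uma: 11:15-11:45, 15:45-17:00, 19:30-20:15.
The longest is 15:45-17:00 at 75 minutes.

75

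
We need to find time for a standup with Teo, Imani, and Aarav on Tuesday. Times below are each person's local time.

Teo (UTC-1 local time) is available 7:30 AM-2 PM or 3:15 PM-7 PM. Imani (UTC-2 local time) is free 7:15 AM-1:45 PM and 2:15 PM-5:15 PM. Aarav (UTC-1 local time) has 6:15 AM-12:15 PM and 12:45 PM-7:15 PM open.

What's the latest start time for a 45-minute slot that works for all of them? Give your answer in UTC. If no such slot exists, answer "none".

Teo in UTC: 08:30-15:00, 16:15-20:00 (add 1h to convert from UTC-1).
Imani in UTC: 09:15-15:45, 16:15-19:15 (add 2h to convert from UTC-2).
Aarav in UTC: 07:15-13:15, 13:45-20:15 (add 1h to convert from UTC-1).
Teo ∩ Imani: 09:15-15:00, 16:15-19:15.
Teo ∩ Imani ∩ Aarav: 09:15-13:15, 13:45-15:00, 16:15-19:15.
So the common availability across everyone is 09:15-13:15, 13:45-15:00, 16:15-19:15.
The last common window of at least 45 minutes is 16:15-19:15; a 45-minute meeting can start as late as 18:30 and still end by 19:15.

18:30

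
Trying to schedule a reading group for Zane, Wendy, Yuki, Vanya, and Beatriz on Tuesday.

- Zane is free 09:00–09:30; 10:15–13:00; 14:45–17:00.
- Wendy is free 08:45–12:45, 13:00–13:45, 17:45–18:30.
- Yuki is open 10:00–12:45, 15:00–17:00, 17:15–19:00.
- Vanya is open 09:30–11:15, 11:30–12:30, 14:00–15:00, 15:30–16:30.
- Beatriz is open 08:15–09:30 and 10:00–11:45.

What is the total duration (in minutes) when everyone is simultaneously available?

Zane ∩ Wendy: 09:00-09:30, 10:15-12:45.
Zane ∩ Wendy ∩ Yuki: 10:15-12:45.
Zane ∩ Wendy ∩ Yuki ∩ Vanya: 10:15-11:15, 11:30-12:30.
Zane ∩ Wendy ∩ Yuki ∩ Vanya ∩ Beatriz: 10:15-11:15, 11:30-11:45.
Summing the common windows: 60 + 15 = 75 minutes.

75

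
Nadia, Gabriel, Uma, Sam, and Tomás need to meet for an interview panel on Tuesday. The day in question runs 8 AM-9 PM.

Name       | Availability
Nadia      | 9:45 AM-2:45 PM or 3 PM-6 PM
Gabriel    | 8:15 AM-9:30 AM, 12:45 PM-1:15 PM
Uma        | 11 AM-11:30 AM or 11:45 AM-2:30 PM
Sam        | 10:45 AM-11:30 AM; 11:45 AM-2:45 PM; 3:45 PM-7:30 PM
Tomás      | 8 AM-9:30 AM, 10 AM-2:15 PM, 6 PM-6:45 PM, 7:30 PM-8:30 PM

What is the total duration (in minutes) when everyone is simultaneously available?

Nadia ∩ Gabriel: 12:45-13:15.
Nadia ∩ Gabriel ∩ Uma: 12:45-13:15.
Nadia ∩ Gabriel ∩ Uma ∩ Sam: 12:45-13:15.
Nadia ∩ Gabriel ∩ Uma ∩ Sam ∩ Tomás: 12:45-13:15.
That's a single block of 30 minutes.

30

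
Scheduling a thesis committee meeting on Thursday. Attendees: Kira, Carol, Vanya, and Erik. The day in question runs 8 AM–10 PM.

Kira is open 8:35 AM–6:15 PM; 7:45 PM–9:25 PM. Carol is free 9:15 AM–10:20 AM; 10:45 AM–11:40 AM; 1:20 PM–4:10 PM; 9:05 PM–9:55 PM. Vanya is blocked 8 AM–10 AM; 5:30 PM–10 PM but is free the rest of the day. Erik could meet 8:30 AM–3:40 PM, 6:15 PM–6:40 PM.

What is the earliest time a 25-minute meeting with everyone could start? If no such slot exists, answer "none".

10:45

Kira free: 08:35-18:15, 19:45-21:25.
Carol free: 09:15-10:20, 10:45-11:40, 13:20-16:10, 21:05-21:55.
Vanya free: 10:00-17:30 (invert busy blocks within the working day).
Erik free: 08:30-15:40, 18:15-18:40.
Kira ∩ Carol: 09:15-10:20, 10:45-11:40, 13:20-16:10, 21:05-21:25.
Kira ∩ Carol ∩ Vanya: 10:00-10:20, 10:45-11:40, 13:20-16:10.
Kira ∩ Carol ∩ Vanya ∩ Erik: 10:00-10:20, 10:45-11:40, 13:20-15:40.
The first common window of at least 25 minutes is 10:45-11:40, so the earliest start is 10:45.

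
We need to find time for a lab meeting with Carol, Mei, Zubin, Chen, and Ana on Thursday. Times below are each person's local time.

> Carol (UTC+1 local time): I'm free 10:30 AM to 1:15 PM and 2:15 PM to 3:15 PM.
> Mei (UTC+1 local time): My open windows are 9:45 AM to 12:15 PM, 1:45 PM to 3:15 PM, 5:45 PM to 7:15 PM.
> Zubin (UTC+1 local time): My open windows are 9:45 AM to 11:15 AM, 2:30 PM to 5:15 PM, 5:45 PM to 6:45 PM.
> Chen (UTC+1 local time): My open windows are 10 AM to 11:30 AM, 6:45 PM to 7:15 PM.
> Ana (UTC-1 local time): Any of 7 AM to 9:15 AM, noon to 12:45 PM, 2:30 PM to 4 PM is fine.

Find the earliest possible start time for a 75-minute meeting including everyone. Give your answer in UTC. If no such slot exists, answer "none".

Carol in UTC: 09:30-12:15, 13:15-14:15 (subtract 1h to convert from UTC+1).
Mei in UTC: 08:45-11:15, 12:45-14:15, 16:45-18:15 (subtract 1h to convert from UTC+1).
Zubin in UTC: 08:45-10:15, 13:30-16:15, 16:45-17:45 (subtract 1h to convert from UTC+1).
Chen in UTC: 09:00-10:30, 17:45-18:15 (subtract 1h to convert from UTC+1).
Ana in UTC: 08:00-10:15, 13:00-13:45, 15:30-17:00 (add 1h to convert from UTC-1).
Carol ∩ Mei: 09:30-11:15, 13:15-14:15.
Carol ∩ Mei ∩ Zubin: 09:30-10:15, 13:30-14:15.
Carol ∩ Mei ∩ Zubin ∩ Chen: 09:30-10:15.
Carol ∩ Mei ∩ Zubin ∩ Chen ∩ Ana: 09:30-10:15.
No common window is at least 75 minutes long.

none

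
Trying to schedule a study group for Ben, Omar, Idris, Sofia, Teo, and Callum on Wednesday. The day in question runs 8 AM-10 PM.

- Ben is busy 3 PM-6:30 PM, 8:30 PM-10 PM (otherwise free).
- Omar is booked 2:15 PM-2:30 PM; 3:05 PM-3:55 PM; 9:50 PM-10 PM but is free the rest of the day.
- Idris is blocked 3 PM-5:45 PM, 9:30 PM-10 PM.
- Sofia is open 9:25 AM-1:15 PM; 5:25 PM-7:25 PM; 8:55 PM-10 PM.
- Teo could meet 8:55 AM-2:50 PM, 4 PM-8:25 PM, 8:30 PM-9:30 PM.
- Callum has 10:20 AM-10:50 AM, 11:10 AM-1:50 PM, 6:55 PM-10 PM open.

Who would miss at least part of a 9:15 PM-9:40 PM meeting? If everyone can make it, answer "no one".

Ben free: 08:00-15:00, 18:30-20:30 (invert busy blocks within the working day).
Omar free: 08:00-14:15, 14:30-15:05, 15:55-21:50 (invert busy blocks within the working day).
Idris free: 08:00-15:00, 17:45-21:30 (invert busy blocks within the working day).
Sofia free: 09:25-13:15, 17:25-19:25, 20:55-22:00.
Teo free: 08:55-14:50, 16:00-20:25, 20:30-21:30.
Callum free: 10:20-10:50, 11:10-13:50, 18:55-22:00.
Ben: not fully free for 21:15-21:40. Omar: free for 21:15-21:40. Idris: not fully free for 21:15-21:40. Sofia: free for 21:15-21:40. Teo: not fully free for 21:15-21:40. Callum: free for 21:15-21:40.

Ben, Idris, Teo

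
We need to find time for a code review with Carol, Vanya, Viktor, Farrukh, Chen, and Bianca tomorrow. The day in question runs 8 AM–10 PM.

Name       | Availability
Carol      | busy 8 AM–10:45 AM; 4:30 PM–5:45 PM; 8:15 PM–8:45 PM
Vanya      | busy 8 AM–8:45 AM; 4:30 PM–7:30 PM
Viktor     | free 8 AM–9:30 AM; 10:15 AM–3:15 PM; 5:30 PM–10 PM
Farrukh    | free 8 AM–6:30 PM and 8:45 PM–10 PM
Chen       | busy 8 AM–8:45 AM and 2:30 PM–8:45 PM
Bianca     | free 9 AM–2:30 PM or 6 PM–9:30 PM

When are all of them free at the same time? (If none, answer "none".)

10:45-14:30, 20:45-21:30

Carol free: 10:45-16:30, 17:45-20:15, 20:45-22:00 (invert busy blocks within the working day).
Vanya free: 08:45-16:30, 19:30-22:00 (invert busy blocks within the working day).
Viktor free: 08:00-09:30, 10:15-15:15, 17:30-22:00.
Farrukh free: 08:00-18:30, 20:45-22:00.
Chen free: 08:45-14:30, 20:45-22:00 (invert busy blocks within the working day).
Bianca free: 09:00-14:30, 18:00-21:30.
Carol ∩ Vanya: 10:45-16:30, 19:30-20:15, 20:45-22:00.
Carol ∩ Vanya ∩ Viktor: 10:45-15:15, 19:30-20:15, 20:45-22:00.
Carol ∩ Vanya ∩ Viktor ∩ Farrukh: 10:45-15:15, 20:45-22:00.
Carol ∩ Vanya ∩ Viktor ∩ Farrukh ∩ Chen: 10:45-14:30, 20:45-22:00.
Carol ∩ Vanya ∩ Viktor ∩ Farrukh ∩ Chen ∩ Bianca: 10:45-14:30, 20:45-21:30.
Those are the intersection windows.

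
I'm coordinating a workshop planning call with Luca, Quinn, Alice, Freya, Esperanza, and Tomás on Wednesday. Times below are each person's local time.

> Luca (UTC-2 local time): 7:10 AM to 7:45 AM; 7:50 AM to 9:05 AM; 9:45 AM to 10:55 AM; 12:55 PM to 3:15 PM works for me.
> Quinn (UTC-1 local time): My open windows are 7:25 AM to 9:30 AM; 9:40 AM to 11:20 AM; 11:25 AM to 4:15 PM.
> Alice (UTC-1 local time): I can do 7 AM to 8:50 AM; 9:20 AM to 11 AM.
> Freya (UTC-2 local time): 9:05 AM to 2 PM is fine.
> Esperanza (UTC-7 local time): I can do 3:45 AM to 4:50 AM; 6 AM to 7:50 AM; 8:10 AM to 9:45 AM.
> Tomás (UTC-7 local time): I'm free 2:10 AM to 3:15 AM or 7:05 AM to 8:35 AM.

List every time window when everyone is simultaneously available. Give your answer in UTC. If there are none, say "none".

Luca in UTC: 09:10-09:45, 09:50-11:05, 11:45-12:55, 14:55-17:15 (add 2h to convert from UTC-2).
Quinn in UTC: 08:25-10:30, 10:40-12:20, 12:25-17:15 (add 1h to convert from UTC-1).
Alice in UTC: 08:00-09:50, 10:20-12:00 (add 1h to convert from UTC-1).
Freya in UTC: 11:05-16:00 (add 2h to convert from UTC-2).
Esperanza in UTC: 10:45-11:50, 13:00-14:50, 15:10-16:45 (add 7h to convert from UTC-7).
Tomás in UTC: 09:10-10:15, 14:05-15:35 (add 7h to convert from UTC-7).
Luca ∩ Quinn: 09:10-09:45, 09:50-10:30, 10:40-11:05, 11:45-12:20, 12:25-12:55, 14:55-17:15.
Luca ∩ Quinn ∩ Alice: 09:10-09:45, 10:20-10:30, 10:40-11:05, 11:45-12:00.
Luca ∩ Quinn ∩ Alice ∩ Freya: 11:45-12:00.
Luca ∩ Quinn ∩ Alice ∩ Freya ∩ Esperanza: 11:45-11:50.
Luca ∩ Quinn ∩ Alice ∩ Freya ∩ Esperanza ∩ Tomás: ∅.
There is no time when everyone is free.

none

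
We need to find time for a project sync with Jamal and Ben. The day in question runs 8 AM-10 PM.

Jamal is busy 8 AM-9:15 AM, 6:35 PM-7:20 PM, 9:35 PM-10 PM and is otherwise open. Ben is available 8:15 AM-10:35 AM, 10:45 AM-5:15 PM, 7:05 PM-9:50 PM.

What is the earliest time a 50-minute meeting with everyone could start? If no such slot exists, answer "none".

Jamal free: 09:15-18:35, 19:20-21:35 (invert busy blocks within the working day).
Ben free: 08:15-10:35, 10:45-17:15, 19:05-21:50.
Jamal ∩ Ben: 09:15-10:35, 10:45-17:15, 19:20-21:35.
The first common window of at least 50 minutes is 09:15-10:35, so the earliest start is 09:15.

09:15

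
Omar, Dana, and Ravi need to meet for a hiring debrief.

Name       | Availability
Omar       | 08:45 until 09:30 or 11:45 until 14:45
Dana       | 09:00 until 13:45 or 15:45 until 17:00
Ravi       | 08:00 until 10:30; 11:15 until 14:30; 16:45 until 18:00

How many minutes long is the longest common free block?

120

Omar ∩ Dana: 09:00-09:30, 11:45-13:45.
Omar ∩ Dana ∩ Ravi: 09:00-09:30, 11:45-13:45.
The longest is 11:45-13:45 at 120 minutes.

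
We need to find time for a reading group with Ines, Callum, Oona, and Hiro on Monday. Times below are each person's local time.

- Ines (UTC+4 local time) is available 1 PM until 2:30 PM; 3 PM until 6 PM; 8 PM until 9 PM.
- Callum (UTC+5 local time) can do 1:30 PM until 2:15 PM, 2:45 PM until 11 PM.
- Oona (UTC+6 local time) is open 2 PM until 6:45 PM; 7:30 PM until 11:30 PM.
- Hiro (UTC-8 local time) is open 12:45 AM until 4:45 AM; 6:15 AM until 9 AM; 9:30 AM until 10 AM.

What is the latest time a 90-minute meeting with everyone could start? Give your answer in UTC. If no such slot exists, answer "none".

11:15

Ines in UTC: 09:00-10:30, 11:00-14:00, 16:00-17:00 (subtract 4h to convert from UTC+4).
Callum in UTC: 08:30-09:15, 09:45-18:00 (subtract 5h to convert from UTC+5).
Oona in UTC: 08:00-12:45, 13:30-17:30 (subtract 6h to convert from UTC+6).
Hiro in UTC: 08:45-12:45, 14:15-17:00, 17:30-18:00 (add 8h to convert from UTC-8).
Ines ∩ Callum: 09:00-09:15, 09:45-10:30, 11:00-14:00, 16:00-17:00.
Ines ∩ Callum ∩ Oona: 09:00-09:15, 09:45-10:30, 11:00-12:45, 13:30-14:00, 16:00-17:00.
Ines ∩ Callum ∩ Oona ∩ Hiro: 09:00-09:15, 09:45-10:30, 11:00-12:45, 16:00-17:00.
The last common window of at least 90 minutes is 11:00-12:45; a 90-minute meeting can start as late as 11:15 and still end by 12:45.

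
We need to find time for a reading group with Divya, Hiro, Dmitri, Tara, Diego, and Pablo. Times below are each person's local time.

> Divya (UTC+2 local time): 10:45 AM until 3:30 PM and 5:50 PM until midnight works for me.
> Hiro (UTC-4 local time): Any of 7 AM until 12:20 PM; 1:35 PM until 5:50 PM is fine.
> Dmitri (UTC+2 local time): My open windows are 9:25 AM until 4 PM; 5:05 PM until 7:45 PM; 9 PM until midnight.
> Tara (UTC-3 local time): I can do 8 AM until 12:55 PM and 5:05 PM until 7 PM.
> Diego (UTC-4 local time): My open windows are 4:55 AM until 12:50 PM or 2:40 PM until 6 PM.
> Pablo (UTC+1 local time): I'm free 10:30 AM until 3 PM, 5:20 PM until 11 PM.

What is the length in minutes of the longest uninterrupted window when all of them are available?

150

Divya in UTC: 08:45-13:30, 15:50-22:00 (subtract 2h to convert from UTC+2).
Hiro in UTC: 11:00-16:20, 17:35-21:50 (add 4h to convert from UTC-4).
Dmitri in UTC: 07:25-14:00, 15:05-17:45, 19:00-22:00 (subtract 2h to convert from UTC+2).
Tara in UTC: 11:00-15:55, 20:05-22:00 (add 3h to convert from UTC-3).
Diego in UTC: 08:55-16:50, 18:40-22:00 (add 4h to convert from UTC-4).
Pablo in UTC: 09:30-14:00, 16:20-22:00 (subtract 1h to convert from UTC+1).
Divya ∩ Hiro: 11:00-13:30, 15:50-16:20, 17:35-21:50.
Divya ∩ Hiro ∩ Dmitri: 11:00-13:30, 15:50-16:20, 17:35-17:45, 19:00-21:50.
Divya ∩ Hiro ∩ Dmitri ∩ Tara: 11:00-13:30, 15:50-15:55, 20:05-21:50.
Divya ∩ Hiro ∩ Dmitri ∩ Tara ∩ Diego: 11:00-13:30, 15:50-15:55, 20:05-21:50.
Divya ∩ Hiro ∩ Dmitri ∩ Tara ∩ Diego ∩ Pablo: 11:00-13:30, 20:05-21:50.
So the common availability across everyone is 11:00-13:30, 20:05-21:50.
The longest is 11:00-13:30 at 150 minutes.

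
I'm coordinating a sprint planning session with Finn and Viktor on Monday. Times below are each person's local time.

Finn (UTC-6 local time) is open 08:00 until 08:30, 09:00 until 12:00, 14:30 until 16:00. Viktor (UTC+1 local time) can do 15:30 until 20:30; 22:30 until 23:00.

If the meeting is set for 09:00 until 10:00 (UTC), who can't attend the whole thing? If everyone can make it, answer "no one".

Finn in UTC: 14:00-14:30, 15:00-18:00, 20:30-22:00 (add 6h to convert from UTC-6).
Viktor in UTC: 14:30-19:30, 21:30-22:00 (subtract 1h to convert from UTC+1).
Finn: not fully free for 09:00-10:00. Viktor: not fully free for 09:00-10:00.

Finn, Viktor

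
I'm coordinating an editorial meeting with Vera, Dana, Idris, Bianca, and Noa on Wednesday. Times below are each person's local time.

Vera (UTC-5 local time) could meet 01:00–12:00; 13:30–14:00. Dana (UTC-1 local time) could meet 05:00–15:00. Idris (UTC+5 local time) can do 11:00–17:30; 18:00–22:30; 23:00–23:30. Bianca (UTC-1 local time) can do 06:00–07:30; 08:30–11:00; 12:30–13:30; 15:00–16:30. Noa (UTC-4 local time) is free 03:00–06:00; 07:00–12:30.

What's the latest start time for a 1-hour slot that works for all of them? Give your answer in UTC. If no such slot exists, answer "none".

13:30

Vera in UTC: 06:00-17:00, 18:30-19:00 (add 5h to convert from UTC-5).
Dana in UTC: 06:00-16:00 (add 1h to convert from UTC-1).
Idris in UTC: 06:00-12:30, 13:00-17:30, 18:00-18:30 (subtract 5h to convert from UTC+5).
Bianca in UTC: 07:00-08:30, 09:30-12:00, 13:30-14:30, 16:00-17:30 (add 1h to convert from UTC-1).
Noa in UTC: 07:00-10:00, 11:00-16:30 (add 4h to convert from UTC-4).
Vera ∩ Dana: 06:00-16:00.
Vera ∩ Dana ∩ Idris: 06:00-12:30, 13:00-16:00.
Vera ∩ Dana ∩ Idris ∩ Bianca: 07:00-08:30, 09:30-12:00, 13:30-14:30.
Vera ∩ Dana ∩ Idris ∩ Bianca ∩ Noa: 07:00-08:30, 09:30-10:00, 11:00-12:00, 13:30-14:30.
The last common window of at least 60 minutes is 13:30-14:30; a 60-minute meeting can start as late as 13:30 and still end by 14:30.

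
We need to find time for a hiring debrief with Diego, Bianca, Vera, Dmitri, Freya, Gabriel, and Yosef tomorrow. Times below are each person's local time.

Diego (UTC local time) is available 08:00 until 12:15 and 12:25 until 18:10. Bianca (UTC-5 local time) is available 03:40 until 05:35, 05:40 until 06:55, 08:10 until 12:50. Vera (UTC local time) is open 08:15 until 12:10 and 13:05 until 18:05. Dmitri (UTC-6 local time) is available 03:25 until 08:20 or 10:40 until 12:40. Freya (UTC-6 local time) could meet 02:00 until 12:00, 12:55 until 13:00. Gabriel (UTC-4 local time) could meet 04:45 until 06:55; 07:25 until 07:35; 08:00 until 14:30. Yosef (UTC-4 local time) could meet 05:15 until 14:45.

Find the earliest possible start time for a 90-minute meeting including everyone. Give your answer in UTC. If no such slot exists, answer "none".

none

Diego in UTC: 08:00-12:15, 12:25-18:10.
Bianca in UTC: 08:40-10:35, 10:40-11:55, 13:10-17:50 (add 5h to convert from UTC-5).
Vera in UTC: 08:15-12:10, 13:05-18:05.
Dmitri in UTC: 09:25-14:20, 16:40-18:40 (add 6h to convert from UTC-6).
Freya in UTC: 08:00-18:00, 18:55-19:00 (add 6h to convert from UTC-6).
Gabriel in UTC: 08:45-10:55, 11:25-11:35, 12:00-18:30 (add 4h to convert from UTC-4).
Yosef in UTC: 09:15-18:45 (add 4h to convert from UTC-4).
Diego ∩ Bianca: 08:40-10:35, 10:40-11:55, 13:10-17:50.
Diego ∩ Bianca ∩ Vera: 08:40-10:35, 10:40-11:55, 13:10-17:50.
Diego ∩ Bianca ∩ Vera ∩ Dmitri: 09:25-10:35, 10:40-11:55, 13:10-14:20, 16:40-17:50.
Diego ∩ Bianca ∩ Vera ∩ Dmitri ∩ Freya: 09:25-10:35, 10:40-11:55, 13:10-14:20, 16:40-17:50.
Diego ∩ Bianca ∩ Vera ∩ Dmitri ∩ Freya ∩ Gabriel: 09:25-10:35, 10:40-10:55, 11:25-11:35, 13:10-14:20, 16:40-17:50.
Diego ∩ Bianca ∩ Vera ∩ Dmitri ∩ Freya ∩ Gabriel ∩ Yosef: 09:25-10:35, 10:40-10:55, 11:25-11:35, 13:10-14:20, 16:40-17:50.
No common window is at least 90 minutes long.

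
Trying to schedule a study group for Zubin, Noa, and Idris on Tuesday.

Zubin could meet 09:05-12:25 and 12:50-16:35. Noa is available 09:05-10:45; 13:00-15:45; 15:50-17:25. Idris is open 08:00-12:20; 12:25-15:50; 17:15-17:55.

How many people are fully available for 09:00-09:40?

1

Idris can make the full 09:00-09:40 slot — that's 1.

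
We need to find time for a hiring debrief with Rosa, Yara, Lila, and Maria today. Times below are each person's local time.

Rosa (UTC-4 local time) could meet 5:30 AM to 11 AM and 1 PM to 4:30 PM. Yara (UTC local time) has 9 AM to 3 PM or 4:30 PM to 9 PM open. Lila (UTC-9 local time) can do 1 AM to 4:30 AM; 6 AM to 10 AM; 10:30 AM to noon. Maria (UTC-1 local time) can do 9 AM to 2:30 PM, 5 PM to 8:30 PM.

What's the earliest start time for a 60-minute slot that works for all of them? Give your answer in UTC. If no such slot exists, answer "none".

Rosa in UTC: 09:30-15:00, 17:00-20:30 (add 4h to convert from UTC-4).
Yara in UTC: 09:00-15:00, 16:30-21:00.
Lila in UTC: 10:00-13:30, 15:00-19:00, 19:30-21:00 (add 9h to convert from UTC-9).
Maria in UTC: 10:00-15:30, 18:00-21:30 (add 1h to convert from UTC-1).
Rosa ∩ Yara: 09:30-15:00, 17:00-20:30.
Rosa ∩ Yara ∩ Lila: 10:00-13:30, 17:00-19:00, 19:30-20:30.
Rosa ∩ Yara ∩ Lila ∩ Maria: 10:00-13:30, 18:00-19:00, 19:30-20:30.
Those are the intersection windows.
The first common window of at least 60 minutes is 10:00-13:30, so the earliest start is 10:00.

10:00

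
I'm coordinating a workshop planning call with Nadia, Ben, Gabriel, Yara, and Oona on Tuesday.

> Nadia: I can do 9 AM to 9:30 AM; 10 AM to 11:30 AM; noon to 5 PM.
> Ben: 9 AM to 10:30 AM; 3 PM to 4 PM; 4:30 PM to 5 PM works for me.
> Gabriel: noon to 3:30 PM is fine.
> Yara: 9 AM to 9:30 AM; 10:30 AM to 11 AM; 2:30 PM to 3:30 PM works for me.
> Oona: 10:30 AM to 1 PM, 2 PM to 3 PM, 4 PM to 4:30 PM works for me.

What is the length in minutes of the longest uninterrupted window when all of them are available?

0

Nadia ∩ Ben: 09:00-09:30, 10:00-10:30, 15:00-16:00, 16:30-17:00.
Nadia ∩ Ben ∩ Gabriel: 15:00-15:30.
Nadia ∩ Ben ∩ Gabriel ∩ Yara: 15:00-15:30.
Nadia ∩ Ben ∩ Gabriel ∩ Yara ∩ Oona: ∅.
There is no time when everyone is free.
No common window exists, so the longest block is 0 minutes.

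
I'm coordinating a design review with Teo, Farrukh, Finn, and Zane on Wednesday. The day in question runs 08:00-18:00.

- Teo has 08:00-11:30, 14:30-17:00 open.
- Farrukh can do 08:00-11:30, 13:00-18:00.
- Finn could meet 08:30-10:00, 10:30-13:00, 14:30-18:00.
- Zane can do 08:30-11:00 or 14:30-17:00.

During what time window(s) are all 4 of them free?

Teo ∩ Farrukh: 08:00-11:30, 14:30-17:00.
Teo ∩ Farrukh ∩ Finn: 08:30-10:00, 10:30-11:30, 14:30-17:00.
Teo ∩ Farrukh ∩ Finn ∩ Zane: 08:30-10:00, 10:30-11:00, 14:30-17:00.

08:30-10:00, 10:30-11:00, 14:30-17:00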